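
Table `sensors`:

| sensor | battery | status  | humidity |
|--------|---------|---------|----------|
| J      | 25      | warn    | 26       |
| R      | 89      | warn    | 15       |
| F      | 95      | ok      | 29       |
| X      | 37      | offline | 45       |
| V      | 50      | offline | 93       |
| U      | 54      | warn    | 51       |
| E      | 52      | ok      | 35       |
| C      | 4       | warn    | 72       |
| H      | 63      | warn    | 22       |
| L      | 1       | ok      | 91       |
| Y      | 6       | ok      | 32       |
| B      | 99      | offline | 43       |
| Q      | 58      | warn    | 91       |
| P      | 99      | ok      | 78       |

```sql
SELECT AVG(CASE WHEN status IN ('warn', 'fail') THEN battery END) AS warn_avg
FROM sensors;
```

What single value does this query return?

48.8333333333

sensor=J: ✓ → 25
sensor=R: ✓ → 89
sensor=F: ✗
sensor=X: ✗
sensor=V: ✗
sensor=U: ✓ → 54
sensor=E: ✗
sensor=C: ✓ → 4
sensor=H: ✓ → 63
sensor=L: ✗
sensor=Y: ✗
sensor=B: ✗
sensor=Q: ✓ → 58
sensor=P: ✗
warn_avg = (25 + 89 + 54 + 4 + 63 + 58) / 6 = 48.8333333333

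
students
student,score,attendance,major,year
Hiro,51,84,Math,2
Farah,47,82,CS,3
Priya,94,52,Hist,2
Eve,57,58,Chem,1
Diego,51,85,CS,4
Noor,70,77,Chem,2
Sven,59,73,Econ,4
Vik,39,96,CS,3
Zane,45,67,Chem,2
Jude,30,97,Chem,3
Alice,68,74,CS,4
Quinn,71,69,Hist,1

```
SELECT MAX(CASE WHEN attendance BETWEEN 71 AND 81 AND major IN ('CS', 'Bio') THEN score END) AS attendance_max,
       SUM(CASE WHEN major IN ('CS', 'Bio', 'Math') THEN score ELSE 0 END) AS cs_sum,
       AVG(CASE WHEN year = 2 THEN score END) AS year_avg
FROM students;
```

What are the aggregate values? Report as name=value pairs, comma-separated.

[attendance_max: attendance BETWEEN 71 AND 81 AND major IN ('CS', 'Bio')]
student=Hiro: ✗
student=Farah: ✗
student=Priya: ✗
student=Eve: ✗
student=Diego: ✗
student=Noor: ✗
student=Sven: ✗
student=Vik: ✗
student=Zane: ✗
student=Jude: ✗
student=Alice: ✓ → 68
student=Quinn: ✗
attendance_max = MAX(68) = 68
—
[cs_sum: major IN ('CS', 'Bio', 'Math')]
student=Hiro: ✓ → 51
student=Farah: ✓ → 47
student=Priya: ✗
student=Eve: ✗
student=Diego: ✓ → 51
student=Noor: ✗
student=Sven: ✗
student=Vik: ✓ → 39
student=Zane: ✗
student=Jude: ✗
student=Alice: ✓ → 68
student=Quinn: ✗
cs_sum = 51 + 47 + 51 + 39 + 68 = 256
—
[year_avg: year = 2]
student=Hiro: ✓ → 51
student=Farah: ✗
student=Priya: ✓ → 94
student=Eve: ✗
student=Diego: ✗
student=Noor: ✓ → 70
student=Sven: ✗
student=Vik: ✗
student=Zane: ✓ → 45
student=Jude: ✗
student=Alice: ✗
student=Quinn: ✗
year_avg = (51 + 94 + 70 + 45) / 4 = 65

attendance_max=68, cs_sum=256, year_avg=65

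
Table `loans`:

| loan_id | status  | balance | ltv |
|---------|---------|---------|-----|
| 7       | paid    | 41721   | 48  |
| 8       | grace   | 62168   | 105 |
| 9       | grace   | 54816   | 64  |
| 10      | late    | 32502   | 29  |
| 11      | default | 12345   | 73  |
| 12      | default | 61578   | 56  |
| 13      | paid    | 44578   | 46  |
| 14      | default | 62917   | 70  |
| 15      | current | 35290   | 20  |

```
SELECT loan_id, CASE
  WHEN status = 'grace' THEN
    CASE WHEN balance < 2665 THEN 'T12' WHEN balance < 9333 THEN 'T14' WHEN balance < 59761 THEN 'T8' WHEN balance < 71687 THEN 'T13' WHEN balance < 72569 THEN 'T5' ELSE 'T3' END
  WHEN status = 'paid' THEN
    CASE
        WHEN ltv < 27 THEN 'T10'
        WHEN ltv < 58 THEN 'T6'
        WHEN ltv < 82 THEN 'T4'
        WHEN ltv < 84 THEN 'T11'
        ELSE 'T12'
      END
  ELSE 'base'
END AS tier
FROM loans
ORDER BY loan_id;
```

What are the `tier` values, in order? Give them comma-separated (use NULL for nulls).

loan_id=7: status='paid' → inner[ltv < 58] → T6
loan_id=8: status='grace' → inner[balance < 71687] → T13
loan_id=9: status='grace' → inner[balance < 59761] → T8
loan_id=10: status='late' → outer ELSE → base
loan_id=11: status='default' → outer ELSE → base
loan_id=12: status='default' → outer ELSE → base
loan_id=13: status='paid' → inner[ltv < 58] → T6
loan_id=14: status='default' → outer ELSE → base
loan_id=15: status='current' → outer ELSE → base

T6, T13, T8, base, base, base, T6, base, base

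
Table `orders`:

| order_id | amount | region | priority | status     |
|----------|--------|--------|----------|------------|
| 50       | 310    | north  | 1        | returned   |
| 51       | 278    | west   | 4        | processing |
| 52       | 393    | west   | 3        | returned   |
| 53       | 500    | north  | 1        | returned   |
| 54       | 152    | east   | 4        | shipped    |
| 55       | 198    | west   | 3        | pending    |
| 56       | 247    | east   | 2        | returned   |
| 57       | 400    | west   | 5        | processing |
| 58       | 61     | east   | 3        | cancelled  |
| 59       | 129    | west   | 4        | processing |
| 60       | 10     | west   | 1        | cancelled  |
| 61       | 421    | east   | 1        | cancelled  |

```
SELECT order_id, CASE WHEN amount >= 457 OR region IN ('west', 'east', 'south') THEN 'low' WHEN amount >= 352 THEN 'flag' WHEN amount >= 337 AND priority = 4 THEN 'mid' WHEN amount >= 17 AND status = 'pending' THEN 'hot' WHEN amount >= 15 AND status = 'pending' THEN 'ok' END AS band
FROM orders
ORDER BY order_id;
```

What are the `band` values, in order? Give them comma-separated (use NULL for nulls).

order_id=50: (no match → NULL) → NULL
order_id=51: amount >= 457 OR region IN ('west', 'east', 'south') → low
order_id=52: amount >= 457 OR region IN ('west', 'east', 'south') → low
order_id=53: amount >= 457 OR region IN ('west', 'east', 'south') → low
order_id=54: amount >= 457 OR region IN ('west', 'east', 'south') → low
order_id=55: amount >= 457 OR region IN ('west', 'east', 'south') → low
order_id=56: amount >= 457 OR region IN ('west', 'east', 'south') → low
order_id=57: amount >= 457 OR region IN ('west', 'east', 'south') → low
order_id=58: amount >= 457 OR region IN ('west', 'east', 'south') → low
order_id=59: amount >= 457 OR region IN ('west', 'east', 'south') → low
order_id=60: amount >= 457 OR region IN ('west', 'east', 'south') → low
order_id=61: amount >= 457 OR region IN ('west', 'east', 'south') → low

NULL, low, low, low, low, low, low, low, low, low, low, low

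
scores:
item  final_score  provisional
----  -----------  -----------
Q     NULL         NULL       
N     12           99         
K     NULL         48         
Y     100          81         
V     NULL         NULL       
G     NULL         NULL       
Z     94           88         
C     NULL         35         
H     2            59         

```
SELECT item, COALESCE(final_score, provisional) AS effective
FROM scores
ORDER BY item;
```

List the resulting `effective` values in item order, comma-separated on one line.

35, NULL, 2, 48, 12, NULL, NULL, 100, 94

item=C: final_score=NULL, provisional=35 → 35
item=G: final_score=NULL, provisional=NULL (all NULL) → NULL
item=H: final_score=2 → 2
item=K: final_score=NULL, provisional=48 → 48
item=N: final_score=12 → 12
item=Q: final_score=NULL, provisional=NULL (all NULL) → NULL
item=V: final_score=NULL, provisional=NULL (all NULL) → NULL
item=Y: final_score=100 → 100
item=Z: final_score=94 → 94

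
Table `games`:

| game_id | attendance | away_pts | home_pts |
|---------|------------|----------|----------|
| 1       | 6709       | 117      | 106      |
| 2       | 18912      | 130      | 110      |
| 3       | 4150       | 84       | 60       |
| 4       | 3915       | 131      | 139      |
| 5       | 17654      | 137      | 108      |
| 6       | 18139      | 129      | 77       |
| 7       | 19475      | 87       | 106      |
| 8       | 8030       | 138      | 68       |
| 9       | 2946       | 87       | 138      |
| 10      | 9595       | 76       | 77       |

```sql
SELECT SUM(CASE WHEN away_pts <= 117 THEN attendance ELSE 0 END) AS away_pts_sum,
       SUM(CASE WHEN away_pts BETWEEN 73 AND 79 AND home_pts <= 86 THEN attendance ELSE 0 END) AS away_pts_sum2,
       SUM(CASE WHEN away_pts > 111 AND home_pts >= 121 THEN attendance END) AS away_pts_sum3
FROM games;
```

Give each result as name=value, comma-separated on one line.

[away_pts_sum: away_pts <= 117]
game_id=1: ✓ → 6709
game_id=2: ✗
game_id=3: ✓ → 4150
game_id=4: ✗
game_id=5: ✗
game_id=6: ✗
game_id=7: ✓ → 19475
game_id=8: ✗
game_id=9: ✓ → 2946
game_id=10: ✓ → 9595
away_pts_sum = 6709 + 4150 + 19475 + 2946 + 9595 = 42875
—
[away_pts_sum2: away_pts BETWEEN 73 AND 79 AND home_pts <= 86]
game_id=1: ✗
game_id=2: ✗
game_id=3: ✗
game_id=4: ✗
game_id=5: ✗
game_id=6: ✗
game_id=7: ✗
game_id=8: ✗
game_id=9: ✗
game_id=10: ✓ → 9595
away_pts_sum2 = 9595
—
[away_pts_sum3: away_pts > 111 AND home_pts >= 121]
game_id=1: ✗
game_id=2: ✗
game_id=3: ✗
game_id=4: ✓ → 3915
game_id=5: ✗
game_id=6: ✗
game_id=7: ✗
game_id=8: ✗
game_id=9: ✗
game_id=10: ✗
away_pts_sum3 = 3915

away_pts_sum=42875, away_pts_sum2=9595, away_pts_sum3=3915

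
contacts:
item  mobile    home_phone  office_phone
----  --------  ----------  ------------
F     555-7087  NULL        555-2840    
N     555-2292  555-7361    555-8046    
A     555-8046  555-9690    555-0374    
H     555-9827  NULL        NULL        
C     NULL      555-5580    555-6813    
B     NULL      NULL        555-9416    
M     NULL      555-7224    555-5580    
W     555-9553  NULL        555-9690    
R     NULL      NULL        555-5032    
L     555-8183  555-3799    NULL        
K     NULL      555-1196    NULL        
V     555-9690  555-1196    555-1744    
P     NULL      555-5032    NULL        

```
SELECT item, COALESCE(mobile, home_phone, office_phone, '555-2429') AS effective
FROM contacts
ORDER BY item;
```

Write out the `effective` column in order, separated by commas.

item=A: mobile=555-8046 → 555-8046
item=B: mobile=NULL, home_phone=NULL, office_phone=555-9416 → 555-9416
item=C: mobile=NULL, home_phone=555-5580 → 555-5580
item=F: mobile=555-7087 → 555-7087
item=H: mobile=555-9827 → 555-9827
item=K: mobile=NULL, home_phone=555-1196 → 555-1196
item=L: mobile=555-8183 → 555-8183
item=M: mobile=NULL, home_phone=555-7224 → 555-7224
item=N: mobile=555-2292 → 555-2292
item=P: mobile=NULL, home_phone=555-5032 → 555-5032
item=R: mobile=NULL, home_phone=NULL, office_phone=555-5032 → 555-5032
item=V: mobile=555-9690 → 555-9690
item=W: mobile=555-9553 → 555-9553

555-8046, 555-9416, 555-5580, 555-7087, 555-9827, 555-1196, 555-8183, 555-7224, 555-2292, 555-5032, 555-5032, 555-9690, 555-9553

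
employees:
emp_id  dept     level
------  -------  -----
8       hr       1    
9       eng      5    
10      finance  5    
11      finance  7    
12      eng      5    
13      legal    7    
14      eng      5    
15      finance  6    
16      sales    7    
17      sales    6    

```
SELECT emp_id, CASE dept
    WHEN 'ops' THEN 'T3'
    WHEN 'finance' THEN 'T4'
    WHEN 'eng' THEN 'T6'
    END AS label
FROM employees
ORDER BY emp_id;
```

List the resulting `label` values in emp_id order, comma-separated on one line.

emp_id=8: (no match → NULL) → NULL
emp_id=9: dept='eng' → T6
emp_id=10: dept='finance' → T4
emp_id=11: dept='finance' → T4
emp_id=12: dept='eng' → T6
emp_id=13: (no match → NULL) → NULL
emp_id=14: dept='eng' → T6
emp_id=15: dept='finance' → T4
emp_id=16: (no match → NULL) → NULL
emp_id=17: (no match → NULL) → NULL

NULL, T6, T4, T4, T6, NULL, T6, T4, NULL, NULL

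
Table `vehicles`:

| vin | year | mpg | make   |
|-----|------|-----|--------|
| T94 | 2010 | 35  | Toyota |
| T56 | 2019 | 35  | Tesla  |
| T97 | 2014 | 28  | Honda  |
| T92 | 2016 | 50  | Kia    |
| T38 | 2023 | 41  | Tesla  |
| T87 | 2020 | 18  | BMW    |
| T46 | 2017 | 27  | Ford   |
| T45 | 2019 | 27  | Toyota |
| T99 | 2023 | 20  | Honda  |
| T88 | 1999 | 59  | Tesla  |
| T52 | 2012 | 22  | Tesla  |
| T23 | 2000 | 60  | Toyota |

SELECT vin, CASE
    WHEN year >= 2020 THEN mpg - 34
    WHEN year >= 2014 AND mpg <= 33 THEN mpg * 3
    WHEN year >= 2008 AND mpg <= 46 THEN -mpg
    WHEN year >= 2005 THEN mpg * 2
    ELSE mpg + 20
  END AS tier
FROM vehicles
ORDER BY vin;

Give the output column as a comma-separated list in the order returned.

vin=T23: ELSE → 80
vin=T38: year >= 2020 → 7
vin=T45: year >= 2014 AND mpg <= 33 → 81
vin=T46: year >= 2014 AND mpg <= 33 → 81
vin=T52: year >= 2008 AND mpg <= 46 → -22
vin=T56: year >= 2008 AND mpg <= 46 → -35
vin=T87: year >= 2020 → -16
vin=T88: ELSE → 79
vin=T92: year >= 2005 → 100
vin=T94: year >= 2008 AND mpg <= 46 → -35
vin=T97: year >= 2014 AND mpg <= 33 → 84
vin=T99: year >= 2020 → -14

80, 7, 81, 81, -22, -35, -16, 79, 100, -35, 84, -14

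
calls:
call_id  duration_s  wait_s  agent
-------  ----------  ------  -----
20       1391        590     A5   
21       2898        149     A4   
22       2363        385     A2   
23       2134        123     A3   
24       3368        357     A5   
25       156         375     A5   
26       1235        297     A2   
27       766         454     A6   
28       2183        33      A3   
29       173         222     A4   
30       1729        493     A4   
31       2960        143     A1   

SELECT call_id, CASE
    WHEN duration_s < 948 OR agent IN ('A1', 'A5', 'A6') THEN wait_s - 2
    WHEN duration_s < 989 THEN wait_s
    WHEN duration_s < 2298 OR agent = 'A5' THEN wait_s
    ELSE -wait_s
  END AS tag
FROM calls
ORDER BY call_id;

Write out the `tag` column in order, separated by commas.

call_id=20: duration_s < 948 OR agent IN ('A1', 'A5', 'A6') → 588
call_id=21: ELSE → -149
call_id=22: ELSE → -385
call_id=23: duration_s < 2298 OR agent = 'A5' → 123
call_id=24: duration_s < 948 OR agent IN ('A1', 'A5', 'A6') → 355
call_id=25: duration_s < 948 OR agent IN ('A1', 'A5', 'A6') → 373
call_id=26: duration_s < 2298 OR agent = 'A5' → 297
call_id=27: duration_s < 948 OR agent IN ('A1', 'A5', 'A6') → 452
call_id=28: duration_s < 2298 OR agent = 'A5' → 33
call_id=29: duration_s < 948 OR agent IN ('A1', 'A5', 'A6') → 220
call_id=30: duration_s < 2298 OR agent = 'A5' → 493
call_id=31: duration_s < 948 OR agent IN ('A1', 'A5', 'A6') → 141

588, -149, -385, 123, 355, 373, 297, 452, 33, 220, 493, 141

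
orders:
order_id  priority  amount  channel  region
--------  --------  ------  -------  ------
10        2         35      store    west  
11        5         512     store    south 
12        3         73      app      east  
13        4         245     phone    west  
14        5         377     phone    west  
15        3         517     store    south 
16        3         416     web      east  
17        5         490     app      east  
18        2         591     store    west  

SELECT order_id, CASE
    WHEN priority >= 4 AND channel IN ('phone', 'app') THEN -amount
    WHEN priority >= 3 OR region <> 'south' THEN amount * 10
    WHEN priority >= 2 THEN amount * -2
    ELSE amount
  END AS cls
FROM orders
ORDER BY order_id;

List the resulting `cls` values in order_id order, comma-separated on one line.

order_id=10: priority >= 3 OR region <> 'south' → 350
order_id=11: priority >= 3 OR region <> 'south' → 5120
order_id=12: priority >= 3 OR region <> 'south' → 730
order_id=13: priority >= 4 AND channel IN ('phone', 'app') → -245
order_id=14: priority >= 4 AND channel IN ('phone', 'app') → -377
order_id=15: priority >= 3 OR region <> 'south' → 5170
order_id=16: priority >= 3 OR region <> 'south' → 4160
order_id=17: priority >= 4 AND channel IN ('phone', 'app') → -490
order_id=18: priority >= 3 OR region <> 'south' → 5910

350, 5120, 730, -245, -377, 5170, 4160, -490, 5910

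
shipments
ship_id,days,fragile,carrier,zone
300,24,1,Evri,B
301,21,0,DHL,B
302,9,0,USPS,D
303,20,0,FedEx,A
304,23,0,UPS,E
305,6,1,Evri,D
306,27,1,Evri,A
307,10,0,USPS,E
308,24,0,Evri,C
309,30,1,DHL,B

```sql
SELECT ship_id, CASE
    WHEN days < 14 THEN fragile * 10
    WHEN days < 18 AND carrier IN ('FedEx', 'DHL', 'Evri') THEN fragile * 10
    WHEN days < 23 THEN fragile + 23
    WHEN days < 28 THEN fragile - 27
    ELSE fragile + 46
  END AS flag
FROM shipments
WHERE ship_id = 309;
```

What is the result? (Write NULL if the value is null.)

47

ship_id = 309: days=30, fragile=1, carrier=DHL, zone=B.
days < 14 → false
days < 18 AND carrier IN ('FedEx', 'DHL', 'Evri') → false
days < 23 → false
days < 28 → false
No prior WHEN matched → ELSE → 47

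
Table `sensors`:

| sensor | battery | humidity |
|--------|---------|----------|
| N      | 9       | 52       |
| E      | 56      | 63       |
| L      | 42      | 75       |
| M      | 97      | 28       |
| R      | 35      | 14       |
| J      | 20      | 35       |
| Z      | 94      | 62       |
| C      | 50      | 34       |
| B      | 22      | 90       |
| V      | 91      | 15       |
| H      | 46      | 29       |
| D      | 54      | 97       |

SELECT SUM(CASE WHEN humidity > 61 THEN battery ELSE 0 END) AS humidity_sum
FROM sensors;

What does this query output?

sensor=N: ✗
sensor=E: ✓ → 56
sensor=L: ✓ → 42
sensor=M: ✗
sensor=R: ✗
sensor=J: ✗
sensor=Z: ✓ → 94
sensor=C: ✗
sensor=B: ✓ → 22
sensor=V: ✗
sensor=H: ✗
sensor=D: ✓ → 54
humidity_sum = 56 + 42 + 94 + 22 + 54 = 268

268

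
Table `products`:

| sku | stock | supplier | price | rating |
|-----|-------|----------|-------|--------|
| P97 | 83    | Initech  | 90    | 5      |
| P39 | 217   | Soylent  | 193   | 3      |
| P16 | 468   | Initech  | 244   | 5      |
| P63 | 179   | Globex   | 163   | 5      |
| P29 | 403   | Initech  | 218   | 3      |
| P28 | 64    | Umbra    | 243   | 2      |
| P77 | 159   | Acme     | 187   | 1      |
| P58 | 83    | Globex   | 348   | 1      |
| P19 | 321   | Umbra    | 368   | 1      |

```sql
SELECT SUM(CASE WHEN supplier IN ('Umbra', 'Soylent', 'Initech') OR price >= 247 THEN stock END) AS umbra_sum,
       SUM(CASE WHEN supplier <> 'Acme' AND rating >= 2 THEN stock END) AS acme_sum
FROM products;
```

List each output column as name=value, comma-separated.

[umbra_sum: supplier IN ('Umbra', 'Soylent', 'Initech') OR price >= 247]
sku=P97: ✓ → 83
sku=P39: ✓ → 217
sku=P16: ✓ → 468
sku=P63: ✗
sku=P29: ✓ → 403
sku=P28: ✓ → 64
sku=P77: ✗
sku=P58: ✓ → 83
sku=P19: ✓ → 321
umbra_sum = 83 + 217 + 468 + 403 + 64 + 83 + 321 = 1639
—
[acme_sum: supplier <> 'Acme' AND rating >= 2]
sku=P97: ✓ → 83
sku=P39: ✓ → 217
sku=P16: ✓ → 468
sku=P63: ✓ → 179
sku=P29: ✓ → 403
sku=P28: ✓ → 64
sku=P77: ✗
sku=P58: ✗
sku=P19: ✗
acme_sum = 83 + 217 + 468 + 179 + 403 + 64 = 1414

umbra_sum=1639, acme_sum=1414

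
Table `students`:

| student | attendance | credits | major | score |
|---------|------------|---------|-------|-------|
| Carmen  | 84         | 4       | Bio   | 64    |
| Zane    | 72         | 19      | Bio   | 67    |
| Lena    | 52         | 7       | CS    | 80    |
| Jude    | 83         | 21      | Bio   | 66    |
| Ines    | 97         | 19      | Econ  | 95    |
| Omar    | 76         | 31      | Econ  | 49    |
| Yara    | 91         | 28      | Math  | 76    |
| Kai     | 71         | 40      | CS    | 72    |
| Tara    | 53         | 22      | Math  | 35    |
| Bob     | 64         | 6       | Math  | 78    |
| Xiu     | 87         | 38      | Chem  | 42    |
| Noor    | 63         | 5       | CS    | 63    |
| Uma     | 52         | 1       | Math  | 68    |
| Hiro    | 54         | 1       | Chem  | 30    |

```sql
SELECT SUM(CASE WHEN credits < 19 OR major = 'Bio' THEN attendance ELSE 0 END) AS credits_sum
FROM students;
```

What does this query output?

524

student=Carmen: ✓ → 84
student=Zane: ✓ → 72
student=Lena: ✓ → 52
student=Jude: ✓ → 83
student=Ines: ✗
student=Omar: ✗
student=Yara: ✗
student=Kai: ✗
student=Tara: ✗
student=Bob: ✓ → 64
student=Xiu: ✗
student=Noor: ✓ → 63
student=Uma: ✓ → 52
student=Hiro: ✓ → 54
credits_sum = 84 + 72 + 52 + 83 + 64 + 63 + 52 + 54 = 524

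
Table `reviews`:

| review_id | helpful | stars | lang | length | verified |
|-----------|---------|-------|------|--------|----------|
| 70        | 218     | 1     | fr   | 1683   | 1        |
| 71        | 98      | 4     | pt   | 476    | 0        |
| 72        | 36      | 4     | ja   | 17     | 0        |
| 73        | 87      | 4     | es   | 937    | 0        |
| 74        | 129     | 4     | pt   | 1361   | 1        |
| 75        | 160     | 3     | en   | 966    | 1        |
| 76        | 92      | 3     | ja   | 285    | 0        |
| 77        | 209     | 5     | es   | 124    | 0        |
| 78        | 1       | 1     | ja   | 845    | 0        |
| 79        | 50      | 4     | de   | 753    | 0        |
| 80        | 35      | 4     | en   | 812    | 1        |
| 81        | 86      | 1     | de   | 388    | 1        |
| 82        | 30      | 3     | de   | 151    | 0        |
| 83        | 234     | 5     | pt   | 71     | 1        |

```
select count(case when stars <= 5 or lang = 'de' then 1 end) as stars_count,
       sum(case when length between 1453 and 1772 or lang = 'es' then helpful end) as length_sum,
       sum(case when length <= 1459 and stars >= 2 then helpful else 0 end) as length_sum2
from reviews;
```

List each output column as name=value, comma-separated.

[stars_count: stars <= 5 or lang = 'de']
review_id=70: ✓ → 1
review_id=71: ✓ → 1
review_id=72: ✓ → 1
review_id=73: ✓ → 1
review_id=74: ✓ → 1
review_id=75: ✓ → 1
review_id=76: ✓ → 1
review_id=77: ✓ → 1
review_id=78: ✓ → 1
review_id=79: ✓ → 1
review_id=80: ✓ → 1
review_id=81: ✓ → 1
review_id=82: ✓ → 1
review_id=83: ✓ → 1
stars_count = COUNT(1, 1, 1, 1, 1, 1, 1, 1, 1, 1, 1, 1, 1, 1) = 14
—
[length_sum: length between 1453 and 1772 or lang = 'es']
review_id=70: ✓ → 218
review_id=71: ✗
review_id=72: ✗
review_id=73: ✓ → 87
review_id=74: ✗
review_id=75: ✗
review_id=76: ✗
review_id=77: ✓ → 209
review_id=78: ✗
review_id=79: ✗
review_id=80: ✗
review_id=81: ✗
review_id=82: ✗
review_id=83: ✗
length_sum = 218 + 87 + 209 = 514
—
[length_sum2: length <= 1459 and stars >= 2]
review_id=70: ✗
review_id=71: ✓ → 98
review_id=72: ✓ → 36
review_id=73: ✓ → 87
review_id=74: ✓ → 129
review_id=75: ✓ → 160
review_id=76: ✓ → 92
review_id=77: ✓ → 209
review_id=78: ✗
review_id=79: ✓ → 50
review_id=80: ✓ → 35
review_id=81: ✗
review_id=82: ✓ → 30
review_id=83: ✓ → 234
length_sum2 = 98 + 36 + 87 + 129 + 160 + 92 + 209 + 50 + 35 + 30 + 234 = 1160

stars_count=14, length_sum=514, length_sum2=1160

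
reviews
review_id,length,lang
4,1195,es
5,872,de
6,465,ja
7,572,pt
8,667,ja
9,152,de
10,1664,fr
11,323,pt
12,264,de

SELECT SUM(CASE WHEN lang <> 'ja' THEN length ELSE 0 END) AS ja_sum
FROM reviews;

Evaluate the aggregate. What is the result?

review_id=4: ✓ → 1195
review_id=5: ✓ → 872
review_id=6: ✗
review_id=7: ✓ → 572
review_id=8: ✗
review_id=9: ✓ → 152
review_id=10: ✓ → 1664
review_id=11: ✓ → 323
review_id=12: ✓ → 264
ja_sum = 1195 + 872 + 572 + 152 + 1664 + 323 + 264 = 5042

5042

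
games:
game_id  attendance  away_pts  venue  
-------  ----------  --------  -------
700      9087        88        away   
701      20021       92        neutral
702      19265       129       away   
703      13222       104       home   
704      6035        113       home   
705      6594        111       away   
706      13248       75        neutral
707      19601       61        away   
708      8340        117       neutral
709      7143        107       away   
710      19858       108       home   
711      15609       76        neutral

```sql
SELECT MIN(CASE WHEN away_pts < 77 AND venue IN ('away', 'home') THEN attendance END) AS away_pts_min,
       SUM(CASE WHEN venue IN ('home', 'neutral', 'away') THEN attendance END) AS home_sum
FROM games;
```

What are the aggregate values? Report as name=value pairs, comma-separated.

away_pts_min=19601, home_sum=158023

[away_pts_min: away_pts < 77 AND venue IN ('away', 'home')]
game_id=700: ✗
game_id=701: ✗
game_id=702: ✗
game_id=703: ✗
game_id=704: ✗
game_id=705: ✗
game_id=706: ✗
game_id=707: ✓ → 19601
game_id=708: ✗
game_id=709: ✗
game_id=710: ✗
game_id=711: ✗
away_pts_min = MIN(19601) = 19601
—
[home_sum: venue IN ('home', 'neutral', 'away')]
game_id=700: ✓ → 9087
game_id=701: ✓ → 20021
game_id=702: ✓ → 19265
game_id=703: ✓ → 13222
game_id=704: ✓ → 6035
game_id=705: ✓ → 6594
game_id=706: ✓ → 13248
game_id=707: ✓ → 19601
game_id=708: ✓ → 8340
game_id=709: ✓ → 7143
game_id=710: ✓ → 19858
game_id=711: ✓ → 15609
home_sum = 9087 + 20021 + 19265 + 13222 + 6035 + 6594 + 13248 + 19601 + 8340 + 7143 + 19858 + 15609 = 158023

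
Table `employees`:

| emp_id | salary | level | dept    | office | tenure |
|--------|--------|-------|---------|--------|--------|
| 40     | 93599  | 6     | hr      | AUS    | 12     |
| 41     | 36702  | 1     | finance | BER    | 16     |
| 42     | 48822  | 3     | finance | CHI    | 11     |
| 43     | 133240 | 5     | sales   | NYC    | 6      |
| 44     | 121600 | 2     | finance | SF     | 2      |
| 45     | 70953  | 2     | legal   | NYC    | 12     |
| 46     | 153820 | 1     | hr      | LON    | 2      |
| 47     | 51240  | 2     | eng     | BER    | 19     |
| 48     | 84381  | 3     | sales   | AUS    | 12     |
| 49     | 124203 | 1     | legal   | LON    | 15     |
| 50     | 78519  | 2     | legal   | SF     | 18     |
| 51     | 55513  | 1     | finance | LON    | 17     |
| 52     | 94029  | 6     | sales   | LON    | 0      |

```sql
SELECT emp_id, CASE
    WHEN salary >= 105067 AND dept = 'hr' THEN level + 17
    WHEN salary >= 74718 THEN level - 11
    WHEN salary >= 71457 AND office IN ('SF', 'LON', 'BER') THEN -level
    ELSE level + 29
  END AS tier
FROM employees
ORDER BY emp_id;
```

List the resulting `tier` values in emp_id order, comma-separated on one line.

emp_id=40: salary >= 74718 → -5
emp_id=41: ELSE → 30
emp_id=42: ELSE → 32
emp_id=43: salary >= 74718 → -6
emp_id=44: salary >= 74718 → -9
emp_id=45: ELSE → 31
emp_id=46: salary >= 105067 AND dept = 'hr' → 18
emp_id=47: ELSE → 31
emp_id=48: salary >= 74718 → -8
emp_id=49: salary >= 74718 → -10
emp_id=50: salary >= 74718 → -9
emp_id=51: ELSE → 30
emp_id=52: salary >= 74718 → -5

-5, 30, 32, -6, -9, 31, 18, 31, -8, -10, -9, 30, -5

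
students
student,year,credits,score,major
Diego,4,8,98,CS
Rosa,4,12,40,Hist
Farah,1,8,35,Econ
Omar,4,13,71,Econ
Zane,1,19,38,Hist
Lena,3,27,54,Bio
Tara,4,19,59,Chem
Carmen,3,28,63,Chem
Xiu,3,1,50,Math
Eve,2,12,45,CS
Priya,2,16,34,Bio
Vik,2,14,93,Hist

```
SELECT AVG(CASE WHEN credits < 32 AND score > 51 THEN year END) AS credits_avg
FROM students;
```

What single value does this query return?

student=Diego: ✓ → 4
student=Rosa: ✗
student=Farah: ✗
student=Omar: ✓ → 4
student=Zane: ✗
student=Lena: ✓ → 3
student=Tara: ✓ → 4
student=Carmen: ✓ → 3
student=Xiu: ✗
student=Eve: ✗
student=Priya: ✗
student=Vik: ✓ → 2
credits_avg = (4 + 4 + 3 + 4 + 3 + 2) / 6 = 3.3333333333

3.3333333333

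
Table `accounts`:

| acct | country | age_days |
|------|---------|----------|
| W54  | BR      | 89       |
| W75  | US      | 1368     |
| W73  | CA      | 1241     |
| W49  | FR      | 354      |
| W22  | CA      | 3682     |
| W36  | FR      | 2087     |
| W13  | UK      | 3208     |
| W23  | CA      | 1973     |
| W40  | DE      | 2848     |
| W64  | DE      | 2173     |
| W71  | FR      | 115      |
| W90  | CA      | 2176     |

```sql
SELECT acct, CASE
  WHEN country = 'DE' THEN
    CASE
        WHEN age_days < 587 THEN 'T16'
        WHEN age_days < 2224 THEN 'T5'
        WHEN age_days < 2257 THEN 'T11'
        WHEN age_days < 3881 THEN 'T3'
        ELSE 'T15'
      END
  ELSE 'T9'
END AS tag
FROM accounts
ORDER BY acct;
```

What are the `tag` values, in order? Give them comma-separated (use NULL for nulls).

T9, T9, T9, T9, T3, T9, T9, T5, T9, T9, T9, T9

acct=W13: country='UK' → outer ELSE → T9
acct=W22: country='CA' → outer ELSE → T9
acct=W23: country='CA' → outer ELSE → T9
acct=W36: country='FR' → outer ELSE → T9
acct=W40: country='DE' → inner[age_days < 3881] → T3
acct=W49: country='FR' → outer ELSE → T9
acct=W54: country='BR' → outer ELSE → T9
acct=W64: country='DE' → inner[age_days < 2224] → T5
acct=W71: country='FR' → outer ELSE → T9
acct=W73: country='CA' → outer ELSE → T9
acct=W75: country='US' → outer ELSE → T9
acct=W90: country='CA' → outer ELSE → T9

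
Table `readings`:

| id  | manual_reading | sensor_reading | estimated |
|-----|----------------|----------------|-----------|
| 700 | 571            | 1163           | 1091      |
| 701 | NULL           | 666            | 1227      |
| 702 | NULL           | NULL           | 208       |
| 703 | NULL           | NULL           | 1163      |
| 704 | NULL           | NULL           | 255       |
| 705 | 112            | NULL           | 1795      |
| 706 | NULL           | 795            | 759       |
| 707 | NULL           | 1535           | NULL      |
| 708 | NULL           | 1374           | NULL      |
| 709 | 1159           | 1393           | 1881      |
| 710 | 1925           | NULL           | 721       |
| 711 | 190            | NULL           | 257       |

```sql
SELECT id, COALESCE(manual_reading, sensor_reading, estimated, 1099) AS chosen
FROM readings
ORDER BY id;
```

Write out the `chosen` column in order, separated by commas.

571, 666, 208, 1163, 255, 112, 795, 1535, 1374, 1159, 1925, 190

id=700: manual_reading=571 → 571
id=701: manual_reading=NULL, sensor_reading=666 → 666
id=702: manual_reading=NULL, sensor_reading=NULL, estimated=208 → 208
id=703: manual_reading=NULL, sensor_reading=NULL, estimated=1163 → 1163
id=704: manual_reading=NULL, sensor_reading=NULL, estimated=255 → 255
id=705: manual_reading=112 → 112
id=706: manual_reading=NULL, sensor_reading=795 → 795
id=707: manual_reading=NULL, sensor_reading=1535 → 1535
id=708: manual_reading=NULL, sensor_reading=1374 → 1374
id=709: manual_reading=1159 → 1159
id=710: manual_reading=1925 → 1925
id=711: manual_reading=190 → 190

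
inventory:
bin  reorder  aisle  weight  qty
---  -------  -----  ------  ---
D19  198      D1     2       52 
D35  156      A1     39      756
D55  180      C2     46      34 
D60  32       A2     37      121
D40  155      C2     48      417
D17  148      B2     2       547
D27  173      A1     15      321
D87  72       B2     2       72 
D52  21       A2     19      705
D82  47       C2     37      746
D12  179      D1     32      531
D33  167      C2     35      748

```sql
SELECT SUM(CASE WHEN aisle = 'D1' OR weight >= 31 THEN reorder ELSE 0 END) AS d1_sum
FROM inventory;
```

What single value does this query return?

bin=D19: ✓ → 198
bin=D35: ✓ → 156
bin=D55: ✓ → 180
bin=D60: ✓ → 32
bin=D40: ✓ → 155
bin=D17: ✗
bin=D27: ✗
bin=D87: ✗
bin=D52: ✗
bin=D82: ✓ → 47
bin=D12: ✓ → 179
bin=D33: ✓ → 167
d1_sum = 198 + 156 + 180 + 32 + 155 + 47 + 179 + 167 = 1114

1114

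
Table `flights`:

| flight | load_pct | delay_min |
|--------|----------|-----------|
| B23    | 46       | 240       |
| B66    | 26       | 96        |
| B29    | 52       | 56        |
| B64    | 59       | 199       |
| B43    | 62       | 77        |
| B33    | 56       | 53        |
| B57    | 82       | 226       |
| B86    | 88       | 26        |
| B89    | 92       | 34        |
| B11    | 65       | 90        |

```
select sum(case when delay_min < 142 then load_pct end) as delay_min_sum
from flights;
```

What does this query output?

flight=B23: ✗
flight=B66: ✓ → 26
flight=B29: ✓ → 52
flight=B64: ✗
flight=B43: ✓ → 62
flight=B33: ✓ → 56
flight=B57: ✗
flight=B86: ✓ → 88
flight=B89: ✓ → 92
flight=B11: ✓ → 65
delay_min_sum = 26 + 52 + 62 + 56 + 88 + 92 + 65 = 441

441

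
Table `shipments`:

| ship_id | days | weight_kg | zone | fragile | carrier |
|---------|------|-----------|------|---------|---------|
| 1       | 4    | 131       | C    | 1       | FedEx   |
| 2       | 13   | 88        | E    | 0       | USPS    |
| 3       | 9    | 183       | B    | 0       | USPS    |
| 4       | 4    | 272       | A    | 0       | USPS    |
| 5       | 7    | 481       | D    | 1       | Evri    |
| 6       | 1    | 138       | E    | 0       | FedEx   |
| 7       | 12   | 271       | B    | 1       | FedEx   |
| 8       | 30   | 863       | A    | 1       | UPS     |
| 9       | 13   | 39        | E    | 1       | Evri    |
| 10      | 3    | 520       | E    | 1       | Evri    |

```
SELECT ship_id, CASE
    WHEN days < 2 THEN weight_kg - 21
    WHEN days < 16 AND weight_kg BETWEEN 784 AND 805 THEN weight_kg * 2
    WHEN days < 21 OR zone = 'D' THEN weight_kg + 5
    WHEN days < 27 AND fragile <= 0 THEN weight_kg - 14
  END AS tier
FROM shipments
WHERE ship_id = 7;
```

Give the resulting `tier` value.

ship_id = 7: days=12, weight_kg=271, zone=B, fragile=1, carrier=FedEx.
days < 2 → false
days < 16 AND weight_kg BETWEEN 784 AND 805 → false
days < 21 OR zone = 'D' → true → 276

276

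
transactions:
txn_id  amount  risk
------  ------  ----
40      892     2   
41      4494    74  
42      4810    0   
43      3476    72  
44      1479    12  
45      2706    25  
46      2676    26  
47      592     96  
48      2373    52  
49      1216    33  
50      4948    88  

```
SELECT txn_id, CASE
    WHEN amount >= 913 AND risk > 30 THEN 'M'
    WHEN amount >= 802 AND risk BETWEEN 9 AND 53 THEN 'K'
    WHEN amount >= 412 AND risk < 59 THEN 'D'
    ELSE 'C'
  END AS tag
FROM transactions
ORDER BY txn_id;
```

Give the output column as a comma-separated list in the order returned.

D, M, D, M, K, K, K, C, M, M, M

txn_id=40: amount >= 412 AND risk < 59 → D
txn_id=41: amount >= 913 AND risk > 30 → M
txn_id=42: amount >= 412 AND risk < 59 → D
txn_id=43: amount >= 913 AND risk > 30 → M
txn_id=44: amount >= 802 AND risk BETWEEN 9 AND 53 → K
txn_id=45: amount >= 802 AND risk BETWEEN 9 AND 53 → K
txn_id=46: amount >= 802 AND risk BETWEEN 9 AND 53 → K
txn_id=47: ELSE → C
txn_id=48: amount >= 913 AND risk > 30 → M
txn_id=49: amount >= 913 AND risk > 30 → M
txn_id=50: amount >= 913 AND risk > 30 → M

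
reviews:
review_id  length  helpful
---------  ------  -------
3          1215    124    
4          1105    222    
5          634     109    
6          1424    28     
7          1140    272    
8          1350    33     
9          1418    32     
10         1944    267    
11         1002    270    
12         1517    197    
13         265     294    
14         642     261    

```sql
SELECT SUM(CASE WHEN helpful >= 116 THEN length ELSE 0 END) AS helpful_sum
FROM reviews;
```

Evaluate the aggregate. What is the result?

review_id=3: ✓ → 1215
review_id=4: ✓ → 1105
review_id=5: ✗
review_id=6: ✗
review_id=7: ✓ → 1140
review_id=8: ✗
review_id=9: ✗
review_id=10: ✓ → 1944
review_id=11: ✓ → 1002
review_id=12: ✓ → 1517
review_id=13: ✓ → 265
review_id=14: ✓ → 642
helpful_sum = 1215 + 1105 + 1140 + 1944 + 1002 + 1517 + 265 + 642 = 8830

8830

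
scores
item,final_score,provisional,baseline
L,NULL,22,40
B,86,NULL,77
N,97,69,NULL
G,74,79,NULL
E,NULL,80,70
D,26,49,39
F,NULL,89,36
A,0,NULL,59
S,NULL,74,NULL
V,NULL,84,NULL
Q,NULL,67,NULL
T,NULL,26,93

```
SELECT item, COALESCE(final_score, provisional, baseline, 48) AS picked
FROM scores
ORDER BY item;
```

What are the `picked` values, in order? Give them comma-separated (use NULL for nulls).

item=A: final_score=0 → 0
item=B: final_score=86 → 86
item=D: final_score=26 → 26
item=E: final_score=NULL, provisional=80 → 80
item=F: final_score=NULL, provisional=89 → 89
item=G: final_score=74 → 74
item=L: final_score=NULL, provisional=22 → 22
item=N: final_score=97 → 97
item=Q: final_score=NULL, provisional=67 → 67
item=S: final_score=NULL, provisional=74 → 74
item=T: final_score=NULL, provisional=26 → 26
item=V: final_score=NULL, provisional=84 → 84

0, 86, 26, 80, 89, 74, 22, 97, 67, 74, 26, 84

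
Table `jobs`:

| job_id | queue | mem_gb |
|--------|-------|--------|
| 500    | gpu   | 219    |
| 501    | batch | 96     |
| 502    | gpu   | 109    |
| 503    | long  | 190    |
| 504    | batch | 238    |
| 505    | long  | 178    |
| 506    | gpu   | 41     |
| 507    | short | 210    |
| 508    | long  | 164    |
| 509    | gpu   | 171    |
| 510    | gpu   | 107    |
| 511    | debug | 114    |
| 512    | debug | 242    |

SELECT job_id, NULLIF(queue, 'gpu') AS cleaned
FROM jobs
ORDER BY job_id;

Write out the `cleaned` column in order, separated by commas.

NULL, batch, NULL, long, batch, long, NULL, short, long, NULL, NULL, debug, debug

job_id=500: queue=gpu vs gpu: equal → NULL
job_id=501: queue=batch vs gpu: differ → batch
job_id=502: queue=gpu vs gpu: equal → NULL
job_id=503: queue=long vs gpu: differ → long
job_id=504: queue=batch vs gpu: differ → batch
job_id=505: queue=long vs gpu: differ → long
job_id=506: queue=gpu vs gpu: equal → NULL
job_id=507: queue=short vs gpu: differ → short
job_id=508: queue=long vs gpu: differ → long
job_id=509: queue=gpu vs gpu: equal → NULL
job_id=510: queue=gpu vs gpu: equal → NULL
job_id=511: queue=debug vs gpu: differ → debug
job_id=512: queue=debug vs gpu: differ → debug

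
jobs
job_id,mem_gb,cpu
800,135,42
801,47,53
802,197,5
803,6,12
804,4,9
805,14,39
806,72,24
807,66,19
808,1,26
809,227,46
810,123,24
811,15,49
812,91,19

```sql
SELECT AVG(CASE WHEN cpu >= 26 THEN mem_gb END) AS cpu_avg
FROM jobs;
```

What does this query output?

job_id=800: ✓ → 135
job_id=801: ✓ → 47
job_id=802: ✗
job_id=803: ✗
job_id=804: ✗
job_id=805: ✓ → 14
job_id=806: ✗
job_id=807: ✗
job_id=808: ✓ → 1
job_id=809: ✓ → 227
job_id=810: ✗
job_id=811: ✓ → 15
job_id=812: ✗
cpu_avg = (135 + 47 + 14 + 1 + 227 + 15) / 6 = 73.1666666667

73.1666666667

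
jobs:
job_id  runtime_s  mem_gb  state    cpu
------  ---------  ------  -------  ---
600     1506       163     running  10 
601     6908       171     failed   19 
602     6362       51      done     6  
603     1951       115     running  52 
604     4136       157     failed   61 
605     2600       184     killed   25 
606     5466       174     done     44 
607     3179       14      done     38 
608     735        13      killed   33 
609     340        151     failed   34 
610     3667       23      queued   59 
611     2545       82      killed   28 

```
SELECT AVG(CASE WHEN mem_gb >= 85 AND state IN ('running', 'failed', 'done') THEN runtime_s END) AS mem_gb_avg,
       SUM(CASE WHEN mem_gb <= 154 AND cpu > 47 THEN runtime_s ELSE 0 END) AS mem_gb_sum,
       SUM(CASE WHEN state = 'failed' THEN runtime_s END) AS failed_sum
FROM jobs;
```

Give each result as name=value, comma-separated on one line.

mem_gb_avg=3384.5, mem_gb_sum=5618, failed_sum=11384

[mem_gb_avg: mem_gb >= 85 AND state IN ('running', 'failed', 'done')]
job_id=600: ✓ → 1506
job_id=601: ✓ → 6908
job_id=602: ✗
job_id=603: ✓ → 1951
job_id=604: ✓ → 4136
job_id=605: ✗
job_id=606: ✓ → 5466
job_id=607: ✗
job_id=608: ✗
job_id=609: ✓ → 340
job_id=610: ✗
job_id=611: ✗
mem_gb_avg = (1506 + 6908 + 1951 + 4136 + 5466 + 340) / 6 = 3384.5
—
[mem_gb_sum: mem_gb <= 154 AND cpu > 47]
job_id=600: ✗
job_id=601: ✗
job_id=602: ✗
job_id=603: ✓ → 1951
job_id=604: ✗
job_id=605: ✗
job_id=606: ✗
job_id=607: ✗
job_id=608: ✗
job_id=609: ✗
job_id=610: ✓ → 3667
job_id=611: ✗
mem_gb_sum = 1951 + 3667 = 5618
—
[failed_sum: state = 'failed']
job_id=600: ✗
job_id=601: ✓ → 6908
job_id=602: ✗
job_id=603: ✗
job_id=604: ✓ → 4136
job_id=605: ✗
job_id=606: ✗
job_id=607: ✗
job_id=608: ✗
job_id=609: ✓ → 340
job_id=610: ✗
job_id=611: ✗
failed_sum = 6908 + 4136 + 340 = 11384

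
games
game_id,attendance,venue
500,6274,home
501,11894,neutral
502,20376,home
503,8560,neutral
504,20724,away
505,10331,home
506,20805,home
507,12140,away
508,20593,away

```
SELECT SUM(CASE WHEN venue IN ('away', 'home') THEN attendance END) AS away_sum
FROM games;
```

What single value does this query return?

111243

game_id=500: ✓ → 6274
game_id=501: ✗
game_id=502: ✓ → 20376
game_id=503: ✗
game_id=504: ✓ → 20724
game_id=505: ✓ → 10331
game_id=506: ✓ → 20805
game_id=507: ✓ → 12140
game_id=508: ✓ → 20593
away_sum = 6274 + 20376 + 20724 + 10331 + 20805 + 12140 + 20593 = 111243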